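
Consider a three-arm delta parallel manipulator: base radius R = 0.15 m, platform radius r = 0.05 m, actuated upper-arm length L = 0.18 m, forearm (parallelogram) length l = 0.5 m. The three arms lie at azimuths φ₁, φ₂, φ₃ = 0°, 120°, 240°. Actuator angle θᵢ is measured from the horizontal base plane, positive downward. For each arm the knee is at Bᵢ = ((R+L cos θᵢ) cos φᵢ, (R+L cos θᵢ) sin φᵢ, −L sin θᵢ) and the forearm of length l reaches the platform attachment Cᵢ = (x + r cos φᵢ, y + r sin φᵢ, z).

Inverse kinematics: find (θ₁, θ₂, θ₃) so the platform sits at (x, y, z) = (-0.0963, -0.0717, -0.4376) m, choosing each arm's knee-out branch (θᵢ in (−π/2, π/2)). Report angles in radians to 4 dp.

arm 1 (φ=0.0°): x'=-0.0963, y'=-0.0717
  A=0.1963, B=-0.4376, C=(l²−L²−A²−y'²−z²)/(2L)=-0.0488
  γ=atan2(-0.4376,0.1963)=-1.1491;  ψ=arccos(-0.1018)=1.6727;  θ1=γ+ψ≈0.5236
arm 2 (φ=120.0°): x'=-0.0139, y'=0.1192
  A cos θ + B sin θ = C:  0.1139·cos θ + -0.4376·sin θ = -0.0030
  √(A²+B²)=0.4522;  θ2 = -1.3161+1.5775 ≈ 0.2615
φ3=240.0° → target in arm frame (0.1102, -0.0475)
  e−x'=-0.0102;  (l²−L²−(e−x')²−y'²−z²)/2L = 0.0659
  θ3 = atan2(B,A) + arccos(C/0.4377) = -0.1746

θ₁ = 0.5236, θ₂ = 0.2615, θ₃ = -0.1746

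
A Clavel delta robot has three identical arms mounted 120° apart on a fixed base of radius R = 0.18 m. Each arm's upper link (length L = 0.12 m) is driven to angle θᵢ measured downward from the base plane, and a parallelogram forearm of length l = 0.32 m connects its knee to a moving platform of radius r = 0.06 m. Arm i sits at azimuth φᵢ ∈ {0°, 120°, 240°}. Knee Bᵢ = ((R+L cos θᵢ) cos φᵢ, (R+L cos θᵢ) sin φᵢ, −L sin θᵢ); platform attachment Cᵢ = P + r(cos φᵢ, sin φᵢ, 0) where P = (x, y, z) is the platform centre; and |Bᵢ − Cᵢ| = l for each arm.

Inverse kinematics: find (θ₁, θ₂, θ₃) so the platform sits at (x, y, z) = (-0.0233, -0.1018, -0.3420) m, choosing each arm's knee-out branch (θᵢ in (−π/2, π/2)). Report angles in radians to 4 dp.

rotate P by −φ1: (-0.0233, -0.1018, -0.3420)
  A=0.1433, B=-0.3420, C=(l²−L²−A²−y'²−z²)/(2L)=-0.2494
  √(A²+B²)=0.3708;  θ1 = -1.1740+2.3086 ≈ 1.1346
φ2=120.0° → target in arm frame (-0.0765, 0.0711)
  A=0.1965, B=-0.3420, C=(l²−L²−A²−y'²−z²)/(2L)=-0.3026
  √(A²+B²)=0.3944;  θ2 = -1.0493+2.4454 ≈ 1.3961
rotate P by −φ3: (0.0998, 0.0307, -0.3420)
  e−x'=0.0202;  (l²−L²−(e−x')²−y'²−z²)/2L = -0.1263
  √(A²+B²)=0.3426;  θ3 = -1.5118+1.9484 ≈ 0.4366

θ₁ = 1.1346, θ₂ = 1.3961, θ₃ = 0.4366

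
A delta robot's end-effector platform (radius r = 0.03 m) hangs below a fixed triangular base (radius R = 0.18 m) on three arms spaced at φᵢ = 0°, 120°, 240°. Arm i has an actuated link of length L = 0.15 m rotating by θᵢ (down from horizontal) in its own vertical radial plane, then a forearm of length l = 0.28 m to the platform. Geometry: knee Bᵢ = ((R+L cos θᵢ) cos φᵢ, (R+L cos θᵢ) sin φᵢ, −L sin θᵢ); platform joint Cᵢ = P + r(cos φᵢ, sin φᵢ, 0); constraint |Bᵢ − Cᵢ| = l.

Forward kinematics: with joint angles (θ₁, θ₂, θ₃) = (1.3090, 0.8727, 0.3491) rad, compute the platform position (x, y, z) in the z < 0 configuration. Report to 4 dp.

arm 1 at φ=0.0°: (R−r)+L cos θ1 = 0.1888;  O1 = (0.1888, 0.0000, -0.1449)
φ2=120.0°: virtual centre (-0.1232, 0.2134, -0.1149), radius l
arm 3 at φ=240.0°: (R−r)+L cos θ3 = 0.2910;  O3 = (-0.1455, -0.2520, -0.0513)
eliminate P² terms by subtracting sphere 1 from 2 and 3
plane₁₂: -0.6241x+0.4268y+0.0600z = 0.0173
Cramer: x(z) = -0.0363+0.1835z;  y(z) = -0.0126+0.1279z
sphere 1 gives Az²+Bz+C=0 with A=1.0500, B=0.2039, C=-0.0066;  B²−4AC=0.0691;  roots -0.2223, 0.0281;  negative root z = -0.2223
x = -0.0771, y = -0.0410

(-0.0771, -0.0410, -0.2223)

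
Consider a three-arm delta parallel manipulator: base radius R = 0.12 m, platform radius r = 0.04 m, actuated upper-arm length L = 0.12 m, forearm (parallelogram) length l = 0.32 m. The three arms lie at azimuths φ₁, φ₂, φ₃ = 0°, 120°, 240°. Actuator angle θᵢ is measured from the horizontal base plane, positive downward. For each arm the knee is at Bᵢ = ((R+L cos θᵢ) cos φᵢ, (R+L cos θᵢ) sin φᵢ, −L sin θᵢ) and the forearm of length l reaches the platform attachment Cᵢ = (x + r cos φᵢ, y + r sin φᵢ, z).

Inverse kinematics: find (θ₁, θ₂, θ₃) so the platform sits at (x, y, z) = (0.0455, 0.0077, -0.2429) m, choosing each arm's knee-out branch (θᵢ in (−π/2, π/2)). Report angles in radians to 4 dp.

arm 1 (φ=0.0°): x'=0.0455, y'=0.0077
  e−x'=0.0345;  (l²−L²−(e−x')²−y'²−z²)/2L = 0.1156
  √(A²+B²)=0.2453;  θ1 = -1.4297+1.0800 ≈ -0.3497
arm 2 (φ=120.0°): x'=-0.0161, y'=-0.0433
  e−x'=0.0961;  (l²−L²−(e−x')²−y'²−z²)/2L = 0.0746
  γ=atan2(-0.2429,0.0961)=-1.1941;  ψ=arccos(0.2855)=1.2813;  θ2=γ+ψ≈0.0872
φ3=240.0° → target in arm frame (-0.0294, 0.0356)
  A=0.1094, B=-0.2429, C=(l²−L²−A²−y'²−z²)/(2L)=0.0657
  θ3 = atan2(B,A) + arccos(C/0.2664) = 0.1741

θ₁ = -0.3497, θ₂ = 0.0872, θ₃ = 0.1741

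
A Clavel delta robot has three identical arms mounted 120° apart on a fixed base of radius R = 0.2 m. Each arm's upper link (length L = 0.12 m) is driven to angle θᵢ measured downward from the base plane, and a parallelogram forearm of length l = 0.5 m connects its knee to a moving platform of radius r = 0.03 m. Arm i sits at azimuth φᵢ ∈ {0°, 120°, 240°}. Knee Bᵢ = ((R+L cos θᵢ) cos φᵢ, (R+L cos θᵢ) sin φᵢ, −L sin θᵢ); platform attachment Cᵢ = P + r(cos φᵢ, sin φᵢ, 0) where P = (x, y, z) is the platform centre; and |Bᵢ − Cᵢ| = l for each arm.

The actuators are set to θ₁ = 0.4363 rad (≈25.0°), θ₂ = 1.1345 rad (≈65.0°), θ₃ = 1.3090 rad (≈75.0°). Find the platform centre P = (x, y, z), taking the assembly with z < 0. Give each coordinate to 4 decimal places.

centre 1 = (0.2788·cos0.0°, 0.2788·sin0.0°, -0.0507) = (0.2788, 0.0000, -0.0507)
arm 2 at φ=120.0°: (R−r)+L cos θ2 = 0.2207;  centre 2 = (-0.1104, 0.1911, -0.1088)
centre 3 = (0.2011·cos240.0°, 0.2011·sin240.0°, -0.1159) = (-0.1005, -0.1741, -0.1159)
subtract pairs → two planes through P
linear system: -0.7782x+0.3823y = -0.0197−-0.1161z; -0.7586x+-0.3482y = -0.0264−-0.1304z
det = 0.5610;  x = 0.0303+-0.1609z,  y = 0.0100+-0.0239z
sphere 1 gives Az²+Bz+C=0 with A=1.0265, B=0.1809, C=-0.1856;  B²−4AC=0.7947;  roots -0.5224, 0.3461;  negative root z = -0.5224
x = 0.1143, y = 0.0225

(0.1143, 0.0225, -0.5224)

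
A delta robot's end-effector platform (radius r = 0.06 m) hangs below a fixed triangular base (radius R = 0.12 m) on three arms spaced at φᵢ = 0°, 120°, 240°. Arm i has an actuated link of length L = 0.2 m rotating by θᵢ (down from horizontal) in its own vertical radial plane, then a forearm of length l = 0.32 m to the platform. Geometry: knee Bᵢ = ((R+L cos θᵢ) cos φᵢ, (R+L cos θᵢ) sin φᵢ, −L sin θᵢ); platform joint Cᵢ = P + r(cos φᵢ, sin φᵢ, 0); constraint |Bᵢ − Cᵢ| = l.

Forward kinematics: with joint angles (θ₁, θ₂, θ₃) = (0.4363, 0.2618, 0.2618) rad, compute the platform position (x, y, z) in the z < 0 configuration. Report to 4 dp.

φ1=0.0°: virtual centre (0.2413, 0.0000, -0.0845), radius l
φ2=120.0°: virtual centre (-0.1266, 0.2193, -0.0518), radius l
centre 3 = (0.2532·cos240.0°, 0.2532·sin240.0°, -0.0518) = (-0.1266, -0.2193, -0.0518)
|centre ₂|²−|centre ₁|² = 0.0014;  |centre ₃|²−|centre ₁|² = 0.0014
linear system: -0.7357x+0.4385y = 0.0014−0.0655z; -0.7357x+-0.4385y = 0.0014−0.0655z
Cramer: x(z) = -0.0019+0.0890z;  y(z) = 0.0000-0.0000z
quadratic in z: (1.0079)z²+(0.1257)z+(-0.0361)=0, √Δ=0.4017 → z ∈ {-0.2616, 0.1369}; z = -0.2616 (taking z<0)
x = -0.0252, y = 0.0000

(-0.0252, 0.0000, -0.2616)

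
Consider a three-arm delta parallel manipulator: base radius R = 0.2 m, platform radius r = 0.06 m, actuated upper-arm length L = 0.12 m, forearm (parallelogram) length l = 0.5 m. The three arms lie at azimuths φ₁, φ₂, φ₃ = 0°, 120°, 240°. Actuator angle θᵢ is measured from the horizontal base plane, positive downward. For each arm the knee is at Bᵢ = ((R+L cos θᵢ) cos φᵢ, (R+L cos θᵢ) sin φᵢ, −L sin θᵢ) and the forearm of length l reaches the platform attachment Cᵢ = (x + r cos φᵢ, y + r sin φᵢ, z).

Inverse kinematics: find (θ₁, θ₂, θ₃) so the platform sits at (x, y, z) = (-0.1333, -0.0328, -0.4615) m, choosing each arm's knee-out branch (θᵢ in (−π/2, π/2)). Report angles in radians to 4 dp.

θ₁ = 0.9603, θ₂ = 0.2622, θ₃ = 0.0000

arm 1 (φ=0.0°): x'=-0.1333, y'=-0.0328
  e−x'=0.2733;  (l²−L²−(e−x')²−y'²−z²)/2L = -0.2215
  θ1 = atan2(B,A) + arccos(C/0.5364) = 0.9603
rotate P by −φ2: (0.0382, 0.1318, -0.4615)
  A cos θ + B sin θ = C:  0.1018·cos θ + -0.4615·sin θ = -0.0213
  γ=atan2(-0.4615,0.1018)=-1.3538;  ψ=arccos(-0.0451)=1.6159;  θ2=γ+ψ≈0.2622
rotate P by −φ3: (0.0951, -0.0990, -0.4615)
  A cos θ + B sin θ = C:  0.0449·cos θ + -0.4615·sin θ = 0.0450
  θ3 = atan2(B,A) + arccos(C/0.4637) = 0.0000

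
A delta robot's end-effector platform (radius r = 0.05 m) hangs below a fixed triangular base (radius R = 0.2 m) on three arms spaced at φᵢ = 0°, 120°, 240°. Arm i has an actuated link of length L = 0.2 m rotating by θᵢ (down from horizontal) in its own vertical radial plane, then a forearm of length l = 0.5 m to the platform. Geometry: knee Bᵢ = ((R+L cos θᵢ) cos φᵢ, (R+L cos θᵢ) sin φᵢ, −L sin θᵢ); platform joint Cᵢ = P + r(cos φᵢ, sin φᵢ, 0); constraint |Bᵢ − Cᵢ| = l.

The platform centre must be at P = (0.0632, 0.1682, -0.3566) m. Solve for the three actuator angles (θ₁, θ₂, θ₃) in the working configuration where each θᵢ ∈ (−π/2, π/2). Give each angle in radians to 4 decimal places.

φ1=0.0° → target in arm frame (0.0632, 0.1682)
  e−x'=0.0868;  (l²−L²−(e−x')²−y'²−z²)/2L = 0.1175
  √(A²+B²)=0.3670;  θ1 = -1.3320+1.2448 ≈ -0.0872
arm 2 (φ=120.0°): x'=0.1141, y'=-0.1388
  A cos θ + B sin θ = C:  0.0359·cos θ + -0.3566·sin θ = 0.1557
  γ=atan2(-0.3566,0.0359)=-1.4704;  ψ=arccos(0.4344)=1.1215;  θ2=γ+ψ≈-0.3489
arm 3 (φ=240.0°): x'=-0.1773, y'=-0.0294
  e−x'=0.3273;  (l²−L²−(e−x')²−y'²−z²)/2L = -0.0628
  θ3 = atan2(B,A) + arccos(C/0.4840) = 0.8727

θ₁ = -0.0872, θ₂ = -0.3489, θ₃ = 0.8727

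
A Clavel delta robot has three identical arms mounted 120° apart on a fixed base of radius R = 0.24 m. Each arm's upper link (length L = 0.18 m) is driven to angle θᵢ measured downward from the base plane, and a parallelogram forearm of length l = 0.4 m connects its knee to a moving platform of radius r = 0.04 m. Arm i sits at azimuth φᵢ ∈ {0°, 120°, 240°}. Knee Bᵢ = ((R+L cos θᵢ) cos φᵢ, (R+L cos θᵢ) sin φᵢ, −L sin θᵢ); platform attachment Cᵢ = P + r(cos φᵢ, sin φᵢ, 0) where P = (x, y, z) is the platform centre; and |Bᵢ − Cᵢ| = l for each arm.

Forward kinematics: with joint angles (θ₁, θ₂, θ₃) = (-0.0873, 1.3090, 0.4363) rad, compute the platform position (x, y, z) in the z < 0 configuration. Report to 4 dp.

arm 1 at φ=0.0°: (R−r)+L cos θ1 = 0.3793;  S1 = (0.3793, 0.0000, 0.0157)
S2 = (0.2466·cos120.0°, 0.2466·sin120.0°, -0.1739) = (-0.1233, 0.2136, -0.1739)
φ3=240.0°: virtual centre (-0.1816, -0.3145, -0.0761), radius l
subtract pairs → two planes through P
plane₁₂: -1.0052x+0.4271y+-0.3791z = -0.0531
Cramer: x(z) = 0.0325-0.2851z;  y(z) = -0.0477+0.2167z
quadratic in z: (1.1282)z²+(0.1457)z+(-0.0372)=0, √Δ=0.4349 → z ∈ {-0.2573, 0.1282}; z = -0.2573 (taking z<0)
x = 0.1059, y = -0.1035

(0.1059, -0.1035, -0.2573)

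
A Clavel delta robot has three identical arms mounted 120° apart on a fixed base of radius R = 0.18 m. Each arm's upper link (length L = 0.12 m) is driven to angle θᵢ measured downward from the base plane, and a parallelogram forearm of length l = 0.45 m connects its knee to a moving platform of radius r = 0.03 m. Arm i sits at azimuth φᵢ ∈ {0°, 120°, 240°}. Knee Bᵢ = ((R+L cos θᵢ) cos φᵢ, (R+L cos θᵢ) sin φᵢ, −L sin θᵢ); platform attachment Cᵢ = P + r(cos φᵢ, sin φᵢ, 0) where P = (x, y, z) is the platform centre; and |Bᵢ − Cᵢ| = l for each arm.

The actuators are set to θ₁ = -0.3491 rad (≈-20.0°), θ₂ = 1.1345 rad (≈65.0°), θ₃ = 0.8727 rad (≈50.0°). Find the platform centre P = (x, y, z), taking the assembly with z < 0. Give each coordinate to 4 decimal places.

(0.1733, -0.0350, -0.3986)

S1 = (0.2628·cos0.0°, 0.2628·sin0.0°, 0.0410) = (0.2628, 0.0000, 0.0410)
φ2=120.0°: virtual centre (-0.1004, 0.1738, -0.1088), radius l
arm 3 at φ=240.0°: e+L cos θ3 = 0.2271;  S3 = (-0.1136, -0.1967, -0.0919)
|S₂|²−|S₁|² = -0.0186;  |S₃|²−|S₁|² = -0.0107
linear system: -0.7262x+0.3476y = -0.0186−-0.2996z; -0.7527x+-0.3934y = -0.0107−-0.2659z
Cramer: x(z) = 0.0202-0.3843z;  y(z) = -0.0114+0.0591z
sphere 1 gives Az²+Bz+C=0 with A=1.1511, B=0.1030, C=-0.1418;  B²−4AC=0.6637;  roots -0.3986, 0.3091;  negative root z = -0.3986
x = 0.1733, y = -0.0350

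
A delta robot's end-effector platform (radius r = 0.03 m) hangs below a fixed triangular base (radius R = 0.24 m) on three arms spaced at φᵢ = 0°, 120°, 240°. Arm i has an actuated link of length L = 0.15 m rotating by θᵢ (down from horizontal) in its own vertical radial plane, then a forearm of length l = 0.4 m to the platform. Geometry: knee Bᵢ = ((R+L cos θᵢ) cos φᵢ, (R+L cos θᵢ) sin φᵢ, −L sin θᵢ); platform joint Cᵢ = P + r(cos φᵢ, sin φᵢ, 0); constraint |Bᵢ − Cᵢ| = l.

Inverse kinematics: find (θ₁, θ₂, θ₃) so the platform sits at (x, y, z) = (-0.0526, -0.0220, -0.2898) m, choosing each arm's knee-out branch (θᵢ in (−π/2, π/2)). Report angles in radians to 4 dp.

arm 1 (φ=0.0°): x'=-0.0526, y'=-0.0220
  A cos θ + B sin θ = C:  0.2626·cos θ + -0.2898·sin θ = -0.0531
  √(A²+B²)=0.3911;  θ1 = -0.8346+1.7070 ≈ 0.8724
rotate P by −φ2: (0.0072, 0.0566, -0.2898)
  A cos θ + B sin θ = C:  0.2028·cos θ + -0.2898·sin θ = 0.0307
  θ2 = atan2(B,A) + arccos(C/0.3537) = 0.5236
arm 3 (φ=240.0°): x'=0.0454, y'=-0.0346
  e−x'=0.1646;  (l²−L²−(e−x')²−y'²−z²)/2L = 0.0840
  γ=atan2(-0.2898,0.1646)=-1.0541;  ψ=arccos(0.2522)=1.3159;  θ3=γ+ψ≈0.2618

θ₁ = 0.8724, θ₂ = 0.5236, θ₃ = 0.2618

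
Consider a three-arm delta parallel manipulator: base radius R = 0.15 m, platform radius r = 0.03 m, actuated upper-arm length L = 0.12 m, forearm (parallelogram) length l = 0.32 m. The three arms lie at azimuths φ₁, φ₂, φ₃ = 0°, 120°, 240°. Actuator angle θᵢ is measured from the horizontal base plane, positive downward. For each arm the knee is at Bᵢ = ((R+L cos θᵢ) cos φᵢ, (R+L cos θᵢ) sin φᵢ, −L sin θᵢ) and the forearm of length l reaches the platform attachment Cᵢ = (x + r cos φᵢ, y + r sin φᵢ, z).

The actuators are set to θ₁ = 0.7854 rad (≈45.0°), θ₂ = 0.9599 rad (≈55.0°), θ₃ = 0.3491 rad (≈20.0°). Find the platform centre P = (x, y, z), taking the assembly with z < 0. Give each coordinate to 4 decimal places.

(-0.0137, -0.0623, -0.3102)

φ1=0.0°: virtual centre (0.2049, 0.0000, -0.0849), radius l
φ2=120.0°: virtual centre (-0.0944, 0.1635, -0.0983), radius l
arm 3 at φ=240.0°: ρ3 = 0.2328;  S3 = (-0.1164, -0.2016, -0.0410)
subtract pairs → two planes through P
[-0.5985 0.3271 -0.0269]·P = -0.0038;  [-0.6425 -0.4032 0.0876]·P = 0.0067
Cramer: x(z) = -0.0014+0.0395z;  y(z) = -0.0144+0.1544z
quadratic in z: (1.0254)z²+(0.1490)z+(-0.0524)=0, √Δ=0.4871 → z ∈ {-0.3102, 0.1649}; z = -0.3102 (taking z<0)
x = -0.0137, y = -0.0623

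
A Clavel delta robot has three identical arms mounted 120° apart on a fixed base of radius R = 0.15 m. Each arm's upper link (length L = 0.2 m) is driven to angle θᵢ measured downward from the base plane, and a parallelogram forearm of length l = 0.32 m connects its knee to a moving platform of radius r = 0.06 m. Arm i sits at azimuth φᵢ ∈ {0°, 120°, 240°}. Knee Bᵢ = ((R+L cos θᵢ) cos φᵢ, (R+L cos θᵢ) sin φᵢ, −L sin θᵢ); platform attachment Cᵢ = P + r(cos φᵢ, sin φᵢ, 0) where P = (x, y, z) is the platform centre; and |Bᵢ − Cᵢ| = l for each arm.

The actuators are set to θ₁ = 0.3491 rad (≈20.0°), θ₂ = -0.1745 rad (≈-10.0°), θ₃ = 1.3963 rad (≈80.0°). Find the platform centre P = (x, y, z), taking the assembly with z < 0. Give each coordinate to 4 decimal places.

(0.0586, 0.1881, -0.2059)

arm 1 at φ=0.0°: e+L cos θ1 = 0.2779;  S1 = (0.2779, 0.0000, -0.0684)
S2 = (0.2870·cos120.0°, 0.2870·sin120.0°, 0.0347) = (-0.1435, 0.2485, 0.0347)
S3 = (0.1247·cos240.0°, 0.1247·sin240.0°, -0.1970) = (-0.0624, -0.1080, -0.1970)
|S₂|²−|S₁|² = 0.0016;  |S₃|²−|S₁|² = -0.0276
linear system: -0.8428x+0.4970y = 0.0016−0.2063z; -0.6806x+-0.2160y = -0.0276−-0.2571z
det = 0.5204;  x = 0.0257+-0.1600z,  y = 0.0468+-0.6862z
into |P−S₁|² = l²: 1.4965z² + 0.1533z + -0.0319 = 0;  Δ = 0.2144;  z = -0.2059 or 0.1035 → z<0 root = -0.2059
x = 0.0586, y = 0.1881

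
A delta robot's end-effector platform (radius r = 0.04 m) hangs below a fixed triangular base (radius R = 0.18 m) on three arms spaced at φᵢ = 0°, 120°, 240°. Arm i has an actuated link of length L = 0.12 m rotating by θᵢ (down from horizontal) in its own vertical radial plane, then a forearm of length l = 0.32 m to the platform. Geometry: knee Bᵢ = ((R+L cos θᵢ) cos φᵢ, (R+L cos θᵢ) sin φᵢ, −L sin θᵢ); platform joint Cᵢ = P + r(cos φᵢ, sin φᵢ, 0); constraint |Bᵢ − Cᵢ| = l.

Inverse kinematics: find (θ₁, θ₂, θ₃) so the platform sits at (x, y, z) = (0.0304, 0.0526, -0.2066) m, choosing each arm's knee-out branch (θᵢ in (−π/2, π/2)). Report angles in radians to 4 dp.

rotate P by −φ1: (0.0304, 0.0526, -0.2066)
  A cos θ + B sin θ = C:  0.1096·cos θ + -0.2066·sin θ = 0.1272
  √(A²+B²)=0.2339;  θ1 = -1.0831+0.9955 ≈ -0.0875
rotate P by −φ2: (0.0304, -0.0526, -0.2066)
  A=0.1096, B=-0.2066, C=(l²−L²−A²−y'²−z²)/(2L)=0.1272
  γ=atan2(-0.2066,0.1096)=-1.0829;  ψ=arccos(0.5438)=0.9959;  θ2=γ+ψ≈-0.0870
arm 3 (φ=240.0°): x'=-0.0608, y'=0.0000
  A cos θ + B sin θ = C:  0.2008·cos θ + -0.2066·sin θ = 0.0209
  √(A²+B²)=0.2881;  θ3 = -0.7998+1.4982 ≈ 0.6984

θ₁ = -0.0875, θ₂ = -0.0870, θ₃ = 0.6984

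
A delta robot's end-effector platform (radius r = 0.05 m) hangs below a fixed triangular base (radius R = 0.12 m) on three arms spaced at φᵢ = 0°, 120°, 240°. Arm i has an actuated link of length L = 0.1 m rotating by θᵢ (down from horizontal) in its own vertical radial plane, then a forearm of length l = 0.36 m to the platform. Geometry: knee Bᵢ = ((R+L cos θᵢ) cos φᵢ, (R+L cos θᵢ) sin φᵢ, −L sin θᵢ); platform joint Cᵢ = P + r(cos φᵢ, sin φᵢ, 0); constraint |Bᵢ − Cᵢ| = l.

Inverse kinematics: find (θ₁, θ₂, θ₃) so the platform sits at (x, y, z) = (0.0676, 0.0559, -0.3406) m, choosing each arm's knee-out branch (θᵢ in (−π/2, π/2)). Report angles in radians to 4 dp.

θ₁ = 0.0003, θ₂ = 0.2622, θ₃ = 0.6988

arm 1 (φ=0.0°): x'=0.0676, y'=0.0559
  A cos θ + B sin θ = C:  0.0024·cos θ + -0.3406·sin θ = 0.0023
  γ=atan2(-0.3406,0.0024)=-1.5638;  ψ=arccos(0.0068)=1.5640;  θ1=γ+ψ≈0.0003
rotate P by −φ2: (0.0146, -0.0865, -0.3406)
  A=0.0554, B=-0.3406, C=(l²−L²−A²−y'²−z²)/(2L)=-0.0348
  γ=atan2(-0.3406,0.0554)=-1.4096;  ψ=arccos(-0.1008)=1.6718;  θ2=γ+ψ≈0.2622
φ3=240.0° → target in arm frame (-0.0822, 0.0306)
  A cos θ + B sin θ = C:  0.1522·cos θ + -0.3406·sin θ = -0.1026
  θ3 = atan2(B,A) + arccos(C/0.3731) = 0.6988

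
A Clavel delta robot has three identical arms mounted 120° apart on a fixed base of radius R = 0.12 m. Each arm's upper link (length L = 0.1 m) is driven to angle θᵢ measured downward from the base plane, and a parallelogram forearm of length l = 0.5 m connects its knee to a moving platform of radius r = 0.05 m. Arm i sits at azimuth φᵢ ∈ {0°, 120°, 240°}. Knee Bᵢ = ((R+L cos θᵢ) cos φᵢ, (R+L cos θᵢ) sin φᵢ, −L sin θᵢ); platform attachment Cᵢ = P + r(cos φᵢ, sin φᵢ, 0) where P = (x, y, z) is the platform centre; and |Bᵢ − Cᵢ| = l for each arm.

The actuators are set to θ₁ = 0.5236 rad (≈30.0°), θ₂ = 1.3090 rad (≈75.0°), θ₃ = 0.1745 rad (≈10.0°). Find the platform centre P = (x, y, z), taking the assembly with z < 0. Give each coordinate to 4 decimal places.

centre 1 = (0.1566·cos0.0°, 0.1566·sin0.0°, -0.0500) = (0.1566, 0.0000, -0.0500)
φ2=120.0°: virtual centre (-0.0479, 0.0830, -0.0966), radius l
arm 3 at φ=240.0°: ρ3 = 0.1685;  centre 3 = (-0.0842, -0.1459, -0.0174)
|centre ₂|²−|centre ₁|² = -0.0085;  |centre ₃|²−|centre ₁|² = 0.0017
linear system: -0.4091x+0.1661y = -0.0085−-0.0932z; -0.4817x+-0.2918y = 0.0017−0.0653z
Cramer: x(z) = 0.0111-0.0820z;  y(z) = -0.0240+0.3591z
into |P−centre ₁|² = l²: 1.1357z² + 0.1067z + -0.2257 = 0;  Δ = 1.0369;  z = -0.4953 or 0.4013 → z<0 root = -0.4953
x = 0.0517, y = -0.2018

(0.0517, -0.2018, -0.4953)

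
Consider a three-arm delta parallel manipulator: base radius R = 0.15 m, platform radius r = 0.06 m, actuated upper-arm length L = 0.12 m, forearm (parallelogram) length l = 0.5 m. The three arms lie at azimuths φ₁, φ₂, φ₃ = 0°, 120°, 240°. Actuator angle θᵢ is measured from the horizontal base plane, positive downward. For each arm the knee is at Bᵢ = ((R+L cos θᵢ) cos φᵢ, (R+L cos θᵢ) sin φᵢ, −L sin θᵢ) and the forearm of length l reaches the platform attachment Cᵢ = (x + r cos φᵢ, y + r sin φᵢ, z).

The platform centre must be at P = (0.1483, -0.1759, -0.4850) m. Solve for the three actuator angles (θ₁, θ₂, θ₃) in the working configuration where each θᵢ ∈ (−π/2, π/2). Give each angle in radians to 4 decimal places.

θ₁ = 0.1743, θ₂ = 1.3961, θ₃ = 0.4360

arm 1 (φ=0.0°): x'=0.1483, y'=-0.1759
  A=-0.0583, B=-0.4850, C=(l²−L²−A²−y'²−z²)/(2L)=-0.1415
  √(A²+B²)=0.4885;  θ1 = -1.6904+1.8647 ≈ 0.1743
rotate P by −φ2: (-0.2265, -0.0405, -0.4850)
  e−x'=0.3165;  (l²−L²−(e−x')²−y'²−z²)/2L = -0.4226
  γ=atan2(-0.4850,0.3165)=-0.9926;  ψ=arccos(-0.7297)=2.3887;  θ2=γ+ψ≈1.3961
φ3=240.0° → target in arm frame (0.0782, 0.2164)
  A=0.0118, B=-0.4850, C=(l²−L²−A²−y'²−z²)/(2L)=-0.1941
  γ=atan2(-0.4850,0.0118)=-1.5464;  ψ=arccos(-0.4001)=1.9824;  θ3=γ+ψ≈0.4360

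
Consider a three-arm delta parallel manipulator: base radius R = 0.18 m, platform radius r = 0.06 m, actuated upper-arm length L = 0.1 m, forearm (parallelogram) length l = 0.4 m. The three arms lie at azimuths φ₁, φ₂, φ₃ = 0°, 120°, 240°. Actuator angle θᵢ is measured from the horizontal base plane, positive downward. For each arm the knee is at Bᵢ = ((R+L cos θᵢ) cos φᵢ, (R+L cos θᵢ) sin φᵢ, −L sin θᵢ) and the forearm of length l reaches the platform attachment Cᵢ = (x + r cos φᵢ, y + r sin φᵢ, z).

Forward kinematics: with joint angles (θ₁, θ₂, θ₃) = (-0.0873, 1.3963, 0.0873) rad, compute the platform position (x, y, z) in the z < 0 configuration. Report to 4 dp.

(0.1024, -0.1457, -0.3449)

arm 1 at φ=0.0°: ρ1 = 0.2196;  S1 = (0.2196, 0.0000, 0.0087)
φ2=120.0°: virtual centre (-0.0687, 0.1190, -0.0985), radius l
arm 3 at φ=240.0°: ρ3 = 0.2196;  S3 = (-0.1098, -0.1902, -0.0087)
eliminate P² terms by subtracting sphere 1 from 2 and 3
[-0.5766 0.2379 -0.2144]·P = -0.0197;  [-0.6589 -0.3804 -0.0349]·P = 0.0000
Cramer: x(z) = 0.0200-0.2389z;  y(z) = -0.0346+0.3221z
quadratic in z: (1.1609)z²+(0.0557)z+(-0.1189)=0, √Δ=0.7450 → z ∈ {-0.3449, 0.2969}; z = -0.3449 (taking z<0)
x = 0.1024, y = -0.1457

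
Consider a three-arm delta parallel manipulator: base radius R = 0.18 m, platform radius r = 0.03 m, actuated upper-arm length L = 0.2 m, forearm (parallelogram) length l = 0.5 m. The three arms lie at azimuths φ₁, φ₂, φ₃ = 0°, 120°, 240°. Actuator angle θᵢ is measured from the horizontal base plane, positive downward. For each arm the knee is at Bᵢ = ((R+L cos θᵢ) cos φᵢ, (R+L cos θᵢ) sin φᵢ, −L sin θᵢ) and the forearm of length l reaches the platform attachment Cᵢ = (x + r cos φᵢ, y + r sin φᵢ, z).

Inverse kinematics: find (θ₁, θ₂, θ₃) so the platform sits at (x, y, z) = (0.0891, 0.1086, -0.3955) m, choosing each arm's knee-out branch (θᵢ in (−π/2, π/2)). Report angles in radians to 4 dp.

φ1=0.0° → target in arm frame (0.0891, 0.1086)
  A cos θ + B sin θ = C:  0.0609·cos θ + -0.3955·sin θ = 0.0952
  √(A²+B²)=0.4002;  θ1 = -1.4180+1.3306 ≈ -0.0874
φ2=120.0° → target in arm frame (0.0495, -0.1315)
  e−x'=0.1005;  (l²−L²−(e−x')²−y'²−z²)/2L = 0.0655
  γ=atan2(-0.3955,0.1005)=-1.3220;  ψ=arccos(0.1605)=1.4096;  θ2=γ+ψ≈0.0876
φ3=240.0° → target in arm frame (-0.1386, 0.0229)
  e−x'=0.2886;  (l²−L²−(e−x')²−y'²−z²)/2L = -0.0756
  θ3 = atan2(B,A) + arccos(C/0.4896) = 0.7854

θ₁ = -0.0874, θ₂ = 0.0876, θ₃ = 0.7854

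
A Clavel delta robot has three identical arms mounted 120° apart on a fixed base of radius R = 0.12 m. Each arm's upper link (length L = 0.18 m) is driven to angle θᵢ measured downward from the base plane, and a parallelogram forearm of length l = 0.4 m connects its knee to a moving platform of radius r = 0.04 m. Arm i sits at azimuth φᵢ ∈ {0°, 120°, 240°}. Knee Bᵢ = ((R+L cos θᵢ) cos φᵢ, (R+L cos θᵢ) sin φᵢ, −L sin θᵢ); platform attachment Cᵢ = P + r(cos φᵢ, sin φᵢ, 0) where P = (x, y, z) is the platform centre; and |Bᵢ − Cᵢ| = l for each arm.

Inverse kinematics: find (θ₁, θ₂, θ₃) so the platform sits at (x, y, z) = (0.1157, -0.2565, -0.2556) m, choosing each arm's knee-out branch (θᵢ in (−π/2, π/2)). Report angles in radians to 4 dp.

θ₁ = -0.0871, θ₂ = 1.3962, θ₃ = -0.3492

arm 1 (φ=0.0°): x'=0.1157, y'=-0.2565
  A=-0.0357, B=-0.2556, C=(l²−L²−A²−y'²−z²)/(2L)=-0.0133
  θ1 = atan2(B,A) + arccos(C/0.2581) = -0.0871
rotate P by −φ2: (-0.2800, 0.0281, -0.2556)
  e−x'=0.3600;  (l²−L²−(e−x')²−y'²−z²)/2L = -0.1892
  γ=atan2(-0.2556,0.3600)=-0.6174;  ψ=arccos(-0.4285)=2.0136;  θ2=γ+ψ≈1.3962
φ3=240.0° → target in arm frame (0.1643, 0.2284)
  e−x'=-0.0843;  (l²−L²−(e−x')²−y'²−z²)/2L = 0.0083
  γ=atan2(-0.2556,-0.0843)=-1.8893;  ψ=arccos(0.0307)=1.5401;  θ3=γ+ψ≈-0.3492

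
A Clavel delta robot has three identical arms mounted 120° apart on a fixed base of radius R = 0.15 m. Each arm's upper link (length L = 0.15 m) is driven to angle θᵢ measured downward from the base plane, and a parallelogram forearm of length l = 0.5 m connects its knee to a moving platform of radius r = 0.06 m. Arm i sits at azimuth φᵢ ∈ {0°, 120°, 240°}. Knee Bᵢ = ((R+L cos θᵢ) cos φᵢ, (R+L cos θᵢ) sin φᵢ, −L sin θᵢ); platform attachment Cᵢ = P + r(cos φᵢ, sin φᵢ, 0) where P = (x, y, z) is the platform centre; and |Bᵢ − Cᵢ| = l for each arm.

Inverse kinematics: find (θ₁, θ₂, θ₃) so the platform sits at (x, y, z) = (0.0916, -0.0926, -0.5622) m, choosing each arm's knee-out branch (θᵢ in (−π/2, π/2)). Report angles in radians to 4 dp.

arm 1 (φ=0.0°): x'=0.0916, y'=-0.0926
  e−x'=-0.0016;  (l²−L²−(e−x')²−y'²−z²)/2L = -0.3238
  γ=atan2(-0.5622,-0.0016)=-1.5736;  ψ=arccos(-0.5760)=2.1846;  θ1=γ+ψ≈0.6110
φ2=120.0° → target in arm frame (-0.1260, -0.0330)
  e−x'=0.2160;  (l²−L²−(e−x')²−y'²−z²)/2L = -0.4544
  θ2 = atan2(B,A) + arccos(C/0.6023) = 1.2216
φ3=240.0° → target in arm frame (0.0344, 0.1256)
  e−x'=0.0556;  (l²−L²−(e−x')²−y'²−z²)/2L = -0.3581
  θ3 = atan2(B,A) + arccos(C/0.5649) = 0.7852

θ₁ = 0.6110, θ₂ = 1.2216, θ₃ = 0.7852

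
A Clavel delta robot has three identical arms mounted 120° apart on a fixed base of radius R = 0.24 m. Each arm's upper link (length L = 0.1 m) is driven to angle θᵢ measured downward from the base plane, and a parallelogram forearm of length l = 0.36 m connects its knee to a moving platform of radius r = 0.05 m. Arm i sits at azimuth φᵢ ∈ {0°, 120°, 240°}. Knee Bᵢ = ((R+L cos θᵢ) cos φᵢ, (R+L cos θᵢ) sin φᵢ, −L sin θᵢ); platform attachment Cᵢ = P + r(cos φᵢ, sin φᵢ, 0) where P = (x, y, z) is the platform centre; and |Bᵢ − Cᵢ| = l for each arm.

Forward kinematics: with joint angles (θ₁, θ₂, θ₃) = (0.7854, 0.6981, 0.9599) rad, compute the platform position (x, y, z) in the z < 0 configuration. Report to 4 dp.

arm 1 at φ=0.0°: (R−r)+L cos θ1 = 0.2607;  O1 = (0.2607, 0.0000, -0.0707)
φ2=120.0°: virtual centre (-0.1333, 0.2309, -0.0643), radius l
O3 = (0.2474·cos240.0°, 0.2474·sin240.0°, -0.0819) = (-0.1237, -0.2142, -0.0819)
eliminate P² terms by subtracting sphere 1 from 2 and 3
[-0.7880 0.4618 0.0129]·P = 0.0022;  [-0.7688 -0.4284 -0.0224]·P = -0.0051
Cramer: x(z) = 0.0020-0.0070z;  y(z) = 0.0083-0.0398z
quadratic in z: (1.0016)z²+(0.1444)z+(-0.0576)=0, √Δ=0.5016 → z ∈ {-0.3225, 0.1783}; z = -0.3225 (taking z<0)
x = 0.0042, y = 0.0211

(0.0042, 0.0211, -0.3225)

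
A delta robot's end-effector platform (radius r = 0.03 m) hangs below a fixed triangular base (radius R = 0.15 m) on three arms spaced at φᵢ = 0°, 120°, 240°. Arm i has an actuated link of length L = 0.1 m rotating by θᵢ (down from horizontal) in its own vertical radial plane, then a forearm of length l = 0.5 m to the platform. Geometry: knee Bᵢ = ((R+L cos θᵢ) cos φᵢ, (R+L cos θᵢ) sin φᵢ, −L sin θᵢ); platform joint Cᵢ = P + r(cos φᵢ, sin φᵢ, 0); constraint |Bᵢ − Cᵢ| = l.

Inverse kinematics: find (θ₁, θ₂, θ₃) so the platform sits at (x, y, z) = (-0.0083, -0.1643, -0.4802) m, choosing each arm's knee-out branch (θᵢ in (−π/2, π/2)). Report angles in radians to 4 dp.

θ₁ = 0.6107, θ₂ = 1.1343, θ₃ = -0.0871

arm 1 (φ=0.0°): x'=-0.0083, y'=-0.1643
  e−x'=0.1283;  (l²−L²−(e−x')²−y'²−z²)/2L = -0.1702
  √(A²+B²)=0.4970;  θ1 = -1.3097+1.9204 ≈ 0.6107
arm 2 (φ=120.0°): x'=-0.1381, y'=0.0893
  A=0.2581, B=-0.4802, C=(l²−L²−A²−y'²−z²)/(2L)=-0.3260
  √(A²+B²)=0.5452;  θ2 = -1.0776+2.2118 ≈ 1.1343
rotate P by −φ3: (0.1464, 0.0750, -0.4802)
  A=-0.0264, B=-0.4802, C=(l²−L²−A²−y'²−z²)/(2L)=0.0154
  √(A²+B²)=0.4809;  θ3 = -1.6258+1.5387 ≈ -0.0871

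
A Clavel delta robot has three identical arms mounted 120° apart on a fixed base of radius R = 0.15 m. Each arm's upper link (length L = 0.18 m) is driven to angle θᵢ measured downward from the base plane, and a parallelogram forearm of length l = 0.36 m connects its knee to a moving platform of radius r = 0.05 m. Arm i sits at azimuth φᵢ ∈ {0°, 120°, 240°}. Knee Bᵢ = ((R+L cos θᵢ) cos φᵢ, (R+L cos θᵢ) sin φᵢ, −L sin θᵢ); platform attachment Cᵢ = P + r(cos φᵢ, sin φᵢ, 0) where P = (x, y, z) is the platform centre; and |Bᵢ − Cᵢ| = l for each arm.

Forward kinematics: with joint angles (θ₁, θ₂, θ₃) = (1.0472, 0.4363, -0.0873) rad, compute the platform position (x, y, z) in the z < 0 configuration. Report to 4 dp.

φ1=0.0°: virtual centre (0.1900, 0.0000, -0.1559), radius l
φ2=120.0°: virtual centre (-0.1316, 0.2279, -0.0761), radius l
centre 3 = (0.2793·cos240.0°, 0.2793·sin240.0°, 0.0157) = (-0.1397, -0.2419, 0.0157)
eliminate P² terms by subtracting sphere 1 from 2 and 3
plane₁₂: -0.6431x+0.4558y+0.1596z = 0.0146
det = 0.6116;  x = -0.0249+0.3820z,  y = -0.0030+0.1887z
quadratic in z: (1.1815)z²+(0.1465)z+(-0.0591)=0, √Δ=0.5485 → z ∈ {-0.2941, 0.1701}; z = -0.2941 (taking z<0)
x = -0.1372, y = -0.0585

(-0.1372, -0.0585, -0.2941)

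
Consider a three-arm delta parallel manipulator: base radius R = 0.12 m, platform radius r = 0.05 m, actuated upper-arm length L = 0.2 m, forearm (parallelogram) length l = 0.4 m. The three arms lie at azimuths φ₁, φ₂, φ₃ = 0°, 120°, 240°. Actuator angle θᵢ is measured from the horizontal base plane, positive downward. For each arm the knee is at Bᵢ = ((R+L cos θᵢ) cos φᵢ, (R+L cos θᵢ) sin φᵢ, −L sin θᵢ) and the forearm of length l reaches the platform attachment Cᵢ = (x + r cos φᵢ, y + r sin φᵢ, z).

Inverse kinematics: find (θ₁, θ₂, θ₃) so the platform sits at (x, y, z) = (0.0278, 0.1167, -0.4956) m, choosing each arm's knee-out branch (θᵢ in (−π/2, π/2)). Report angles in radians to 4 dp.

θ₁ = 0.8727, θ₂ = 0.6983, θ₃ = 1.2219

φ1=0.0° → target in arm frame (0.0278, 0.1167)
  e−x'=0.0422;  (l²−L²−(e−x')²−y'²−z²)/2L = -0.3525
  θ1 = atan2(B,A) + arccos(C/0.4974) = 0.8727
arm 2 (φ=120.0°): x'=0.0872, y'=-0.0824
  e−x'=-0.0172;  (l²−L²−(e−x')²−y'²−z²)/2L = -0.3318
  √(A²+B²)=0.4959;  θ2 = -1.6054+2.3037 ≈ 0.6983
rotate P by −φ3: (-0.1150, -0.0343, -0.4956)
  A cos θ + B sin θ = C:  0.1850·cos θ + -0.4956·sin θ = -0.4025
  √(A²+B²)=0.5290;  θ3 = -1.2136+2.4355 ≈ 1.2219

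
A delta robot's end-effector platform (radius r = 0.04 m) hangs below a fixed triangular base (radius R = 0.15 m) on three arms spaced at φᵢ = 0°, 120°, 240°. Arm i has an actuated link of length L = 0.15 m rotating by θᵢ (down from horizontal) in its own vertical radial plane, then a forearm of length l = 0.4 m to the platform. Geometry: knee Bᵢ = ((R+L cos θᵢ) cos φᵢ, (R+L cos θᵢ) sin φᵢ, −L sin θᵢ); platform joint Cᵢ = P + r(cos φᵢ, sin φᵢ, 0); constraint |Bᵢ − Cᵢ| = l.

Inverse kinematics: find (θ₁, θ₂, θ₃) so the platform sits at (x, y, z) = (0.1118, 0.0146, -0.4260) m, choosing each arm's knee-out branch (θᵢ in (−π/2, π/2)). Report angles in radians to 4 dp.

arm 1 (φ=0.0°): x'=0.1118, y'=0.0146
  A cos θ + B sin θ = C:  -0.0018·cos θ + -0.4260·sin θ = -0.1473
  θ1 = atan2(B,A) + arccos(C/0.4260) = 0.3489
arm 2 (φ=120.0°): x'=-0.0433, y'=-0.1041
  A=0.1533, B=-0.4260, C=(l²−L²−A²−y'²−z²)/(2L)=-0.2610
  √(A²+B²)=0.4527;  θ2 = -1.2255+2.1853 ≈ 0.9598
arm 3 (φ=240.0°): x'=-0.0685, y'=0.0895
  A=0.1785, B=-0.4260, C=(l²−L²−A²−y'²−z²)/(2L)=-0.2796
  γ=atan2(-0.4260,0.1785)=-1.1739;  ψ=arccos(-0.6052)=2.2209;  θ3=γ+ψ≈1.0469

θ₁ = 0.3489, θ₂ = 0.9598, θ₃ = 1.0469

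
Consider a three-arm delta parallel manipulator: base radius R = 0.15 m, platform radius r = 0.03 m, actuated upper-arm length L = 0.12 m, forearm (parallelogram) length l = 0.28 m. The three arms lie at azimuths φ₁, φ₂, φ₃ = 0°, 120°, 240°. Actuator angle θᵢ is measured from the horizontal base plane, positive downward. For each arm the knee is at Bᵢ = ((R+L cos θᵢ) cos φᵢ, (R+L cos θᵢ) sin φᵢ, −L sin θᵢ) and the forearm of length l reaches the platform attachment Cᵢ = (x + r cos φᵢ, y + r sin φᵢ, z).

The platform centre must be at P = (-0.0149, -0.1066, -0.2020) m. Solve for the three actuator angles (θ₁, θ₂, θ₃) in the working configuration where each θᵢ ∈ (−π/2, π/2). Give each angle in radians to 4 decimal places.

θ₁ = 0.6982, θ₂ = 1.1345, θ₃ = -0.3493

rotate P by −φ1: (-0.0149, -0.1066, -0.2020)
  A=0.1349, B=-0.2020, C=(l²−L²−A²−y'²−z²)/(2L)=-0.0265
  √(A²+B²)=0.2429;  θ1 = -0.9820+1.6802 ≈ 0.6982
arm 2 (φ=120.0°): x'=-0.0849, y'=0.0662
  A=0.2049, B=-0.2020, C=(l²−L²−A²−y'²−z²)/(2L)=-0.0965
  √(A²+B²)=0.2877;  θ2 = -0.7783+1.9128 ≈ 1.1345
rotate P by −φ3: (0.0998, 0.0404, -0.2020)
  e−x'=0.0202;  (l²−L²−(e−x')²−y'²−z²)/2L = 0.0881
  θ3 = atan2(B,A) + arccos(C/0.2030) = -0.3493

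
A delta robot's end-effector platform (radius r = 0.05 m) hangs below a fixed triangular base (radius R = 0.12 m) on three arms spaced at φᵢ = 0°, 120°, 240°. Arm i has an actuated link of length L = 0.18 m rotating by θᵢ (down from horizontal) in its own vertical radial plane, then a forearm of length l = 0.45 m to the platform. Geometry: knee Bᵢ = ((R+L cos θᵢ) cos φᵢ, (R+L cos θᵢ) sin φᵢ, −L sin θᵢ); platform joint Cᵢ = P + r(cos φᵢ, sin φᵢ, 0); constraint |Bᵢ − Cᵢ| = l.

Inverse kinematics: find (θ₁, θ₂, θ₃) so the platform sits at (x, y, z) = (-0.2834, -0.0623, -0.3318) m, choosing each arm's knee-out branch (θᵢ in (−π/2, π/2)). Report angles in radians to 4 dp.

rotate P by −φ1: (-0.2834, -0.0623, -0.3318)
  A cos θ + B sin θ = C:  0.3534·cos θ + -0.3318·sin θ = -0.1910
  θ1 = atan2(B,A) + arccos(C/0.4848) = 1.2219
arm 2 (φ=120.0°): x'=0.0877, y'=0.2766
  A cos θ + B sin θ = C:  -0.0177·cos θ + -0.3318·sin θ = -0.0467
  θ2 = atan2(B,A) + arccos(C/0.3323) = 0.0875
rotate P by −φ3: (0.1957, -0.2143, -0.3318)
  e−x'=-0.1257;  (l²−L²−(e−x')²−y'²−z²)/2L = -0.0047
  √(A²+B²)=0.3548;  θ3 = -1.9328+1.5841 ≈ -0.3487

θ₁ = 1.2219, θ₂ = 0.0875, θ₃ = -0.3487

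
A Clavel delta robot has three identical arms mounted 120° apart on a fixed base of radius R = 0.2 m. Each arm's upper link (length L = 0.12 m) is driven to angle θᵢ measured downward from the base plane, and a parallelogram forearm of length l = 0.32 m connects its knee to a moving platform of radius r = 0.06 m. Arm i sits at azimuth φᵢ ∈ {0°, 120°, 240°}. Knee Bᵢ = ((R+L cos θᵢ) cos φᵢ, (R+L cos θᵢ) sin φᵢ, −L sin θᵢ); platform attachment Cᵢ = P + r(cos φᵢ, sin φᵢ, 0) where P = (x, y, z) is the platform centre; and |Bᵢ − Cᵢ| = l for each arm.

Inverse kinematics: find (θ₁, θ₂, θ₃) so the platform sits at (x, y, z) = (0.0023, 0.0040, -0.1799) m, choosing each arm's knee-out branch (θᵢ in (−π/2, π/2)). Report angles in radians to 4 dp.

φ1=0.0° → target in arm frame (0.0023, 0.0040)
  A=0.1377, B=-0.1799, C=(l²−L²−A²−y'²−z²)/(2L)=0.1527
  γ=atan2(-0.1799,0.1377)=-0.9175;  ψ=arccos(0.6742)=0.8309;  θ1=γ+ψ≈-0.0866
arm 2 (φ=120.0°): x'=0.0023, y'=-0.0040
  A=0.1377, B=-0.1799, C=(l²−L²−A²−y'²−z²)/(2L)=0.1528
  θ2 = atan2(B,A) + arccos(C/0.2265) = -0.0868
φ3=240.0° → target in arm frame (-0.0046, 0.0000)
  A=0.1446, B=-0.1799, C=(l²−L²−A²−y'²−z²)/(2L)=0.1447
  √(A²+B²)=0.2308;  θ3 = -0.8937+0.8934 ≈ -0.0004

θ₁ = -0.0866, θ₂ = -0.0868, θ₃ = -0.0004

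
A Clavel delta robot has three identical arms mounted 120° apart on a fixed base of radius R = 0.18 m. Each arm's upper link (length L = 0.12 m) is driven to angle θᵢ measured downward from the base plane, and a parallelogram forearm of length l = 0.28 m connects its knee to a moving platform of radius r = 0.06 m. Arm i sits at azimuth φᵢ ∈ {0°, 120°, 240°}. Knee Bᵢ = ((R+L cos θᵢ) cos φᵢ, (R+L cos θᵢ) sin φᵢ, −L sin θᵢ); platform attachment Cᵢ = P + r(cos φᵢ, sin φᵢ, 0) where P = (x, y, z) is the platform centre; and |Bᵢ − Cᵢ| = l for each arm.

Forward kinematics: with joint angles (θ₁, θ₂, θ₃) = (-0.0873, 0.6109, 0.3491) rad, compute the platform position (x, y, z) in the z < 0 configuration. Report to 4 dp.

(0.0393, -0.0183, -0.1844)

centre 1 = (0.2395·cos0.0°, 0.2395·sin0.0°, 0.0105) = (0.2395, 0.0000, 0.0105)
centre 2 = (0.2183·cos120.0°, 0.2183·sin120.0°, -0.0688) = (-0.1091, 0.1890, -0.0688)
arm 3 at φ=240.0°: ρ3 = 0.2328;  centre 3 = (-0.1164, -0.2016, -0.0410)
eliminate P² terms by subtracting sphere 1 from 2 and 3
linear system: -0.6974x+0.3781y = -0.0051−-0.1586z; -0.7118x+-0.4032y = -0.0016−-0.1030z
Cramer: x(z) = 0.0049-0.1870z;  y(z) = -0.0045+0.0746z
quadratic in z: (1.0405)z²+(0.0662)z+(-0.0232)=0, √Δ=0.3176 → z ∈ {-0.1844, 0.1208}; z = -0.1844 (taking z<0)
x = 0.0393, y = -0.0183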